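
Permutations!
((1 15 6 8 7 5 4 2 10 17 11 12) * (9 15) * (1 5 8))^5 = ((1 9 15 6)(2 10 17 11 12 5 4)(7 8))^5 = (1 9 15 6)(2 5 11 10 4 12 17)(7 8)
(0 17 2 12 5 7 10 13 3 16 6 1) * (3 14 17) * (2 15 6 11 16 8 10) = (0 3 8 10 13 14 17 15 6 1)(2 12 5 7)(11 16) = [3, 0, 12, 8, 4, 7, 1, 2, 10, 9, 13, 16, 5, 14, 17, 6, 11, 15]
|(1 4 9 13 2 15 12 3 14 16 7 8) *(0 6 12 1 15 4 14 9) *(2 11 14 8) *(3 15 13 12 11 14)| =15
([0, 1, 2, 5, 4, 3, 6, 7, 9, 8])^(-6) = (9)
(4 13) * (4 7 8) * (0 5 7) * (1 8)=[5, 8, 2, 3, 13, 7, 6, 1, 4, 9, 10, 11, 12, 0]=(0 5 7 1 8 4 13)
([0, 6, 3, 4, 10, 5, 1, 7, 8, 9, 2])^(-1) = (1 6)(2 10 4 3)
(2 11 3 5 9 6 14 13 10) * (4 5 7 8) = (2 11 3 7 8 4 5 9 6 14 13 10) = [0, 1, 11, 7, 5, 9, 14, 8, 4, 6, 2, 3, 12, 10, 13]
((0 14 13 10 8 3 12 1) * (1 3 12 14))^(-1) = ((0 1)(3 14 13 10 8 12))^(-1) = (0 1)(3 12 8 10 13 14)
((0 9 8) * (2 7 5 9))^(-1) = (0 8 9 5 7 2)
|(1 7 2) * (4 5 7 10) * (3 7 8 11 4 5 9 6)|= |(1 10 5 8 11 4 9 6 3 7 2)|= 11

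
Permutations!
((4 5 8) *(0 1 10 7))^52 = ((0 1 10 7)(4 5 8))^52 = (10)(4 5 8)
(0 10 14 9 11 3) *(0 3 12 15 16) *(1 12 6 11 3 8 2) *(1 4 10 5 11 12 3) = [5, 3, 4, 8, 10, 11, 12, 7, 2, 1, 14, 6, 15, 13, 9, 16, 0] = (0 5 11 6 12 15 16)(1 3 8 2 4 10 14 9)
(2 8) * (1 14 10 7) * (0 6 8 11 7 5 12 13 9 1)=(0 6 8 2 11 7)(1 14 10 5 12 13 9)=[6, 14, 11, 3, 4, 12, 8, 0, 2, 1, 5, 7, 13, 9, 10]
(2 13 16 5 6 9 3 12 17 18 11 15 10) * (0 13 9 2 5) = (0 13 16)(2 9 3 12 17 18 11 15 10 5 6) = [13, 1, 9, 12, 4, 6, 2, 7, 8, 3, 5, 15, 17, 16, 14, 10, 0, 18, 11]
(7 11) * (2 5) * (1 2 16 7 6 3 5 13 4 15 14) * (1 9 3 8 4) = [0, 2, 13, 5, 15, 16, 8, 11, 4, 3, 10, 6, 12, 1, 9, 14, 7] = (1 2 13)(3 5 16 7 11 6 8 4 15 14 9)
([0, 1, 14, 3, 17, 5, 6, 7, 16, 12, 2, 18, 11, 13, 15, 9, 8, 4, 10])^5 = [0, 1, 11, 3, 17, 5, 6, 7, 16, 2, 12, 15, 14, 13, 18, 10, 8, 4, 9]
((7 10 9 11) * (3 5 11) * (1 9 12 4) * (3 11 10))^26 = (1 4 12 10 5 3 7 11 9)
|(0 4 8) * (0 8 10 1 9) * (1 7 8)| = 7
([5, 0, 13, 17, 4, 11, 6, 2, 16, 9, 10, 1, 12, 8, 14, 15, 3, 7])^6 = (0 11)(1 5)(2 7 17 3 16 8 13)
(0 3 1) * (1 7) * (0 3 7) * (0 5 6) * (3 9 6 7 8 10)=(0 8 10 3 5 7 1 9 6)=[8, 9, 2, 5, 4, 7, 0, 1, 10, 6, 3]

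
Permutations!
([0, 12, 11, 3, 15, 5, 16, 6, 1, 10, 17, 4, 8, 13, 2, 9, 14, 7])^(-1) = [0, 8, 14, 3, 11, 5, 7, 17, 12, 15, 9, 2, 1, 13, 16, 4, 6, 10]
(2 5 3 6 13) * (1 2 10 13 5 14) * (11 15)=(1 2 14)(3 6 5)(10 13)(11 15)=[0, 2, 14, 6, 4, 3, 5, 7, 8, 9, 13, 15, 12, 10, 1, 11]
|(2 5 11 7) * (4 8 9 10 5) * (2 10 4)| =|(4 8 9)(5 11 7 10)| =12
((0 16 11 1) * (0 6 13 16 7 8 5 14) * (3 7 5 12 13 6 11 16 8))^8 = ((16)(0 5 14)(1 11)(3 7)(8 12 13))^8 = (16)(0 14 5)(8 13 12)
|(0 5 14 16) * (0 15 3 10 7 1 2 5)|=|(1 2 5 14 16 15 3 10 7)|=9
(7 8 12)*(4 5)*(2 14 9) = (2 14 9)(4 5)(7 8 12) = [0, 1, 14, 3, 5, 4, 6, 8, 12, 2, 10, 11, 7, 13, 9]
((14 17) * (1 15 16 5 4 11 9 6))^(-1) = ((1 15 16 5 4 11 9 6)(14 17))^(-1) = (1 6 9 11 4 5 16 15)(14 17)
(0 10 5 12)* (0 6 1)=[10, 0, 2, 3, 4, 12, 1, 7, 8, 9, 5, 11, 6]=(0 10 5 12 6 1)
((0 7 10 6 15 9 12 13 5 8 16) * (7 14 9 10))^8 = ((0 14 9 12 13 5 8 16)(6 15 10))^8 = (16)(6 10 15)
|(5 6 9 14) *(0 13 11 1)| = |(0 13 11 1)(5 6 9 14)| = 4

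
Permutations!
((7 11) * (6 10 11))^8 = ((6 10 11 7))^8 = (11)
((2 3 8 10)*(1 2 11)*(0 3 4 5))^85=((0 3 8 10 11 1 2 4 5))^85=(0 11 5 10 4 8 2 3 1)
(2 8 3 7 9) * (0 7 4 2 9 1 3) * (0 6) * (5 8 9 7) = [5, 3, 9, 4, 2, 8, 0, 1, 6, 7] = (0 5 8 6)(1 3 4 2 9 7)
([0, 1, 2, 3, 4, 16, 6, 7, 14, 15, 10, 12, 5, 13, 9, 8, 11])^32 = [0, 1, 2, 3, 4, 5, 6, 7, 8, 9, 10, 11, 12, 13, 14, 15, 16]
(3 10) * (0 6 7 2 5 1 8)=(0 6 7 2 5 1 8)(3 10)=[6, 8, 5, 10, 4, 1, 7, 2, 0, 9, 3]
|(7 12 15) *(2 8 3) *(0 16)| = 6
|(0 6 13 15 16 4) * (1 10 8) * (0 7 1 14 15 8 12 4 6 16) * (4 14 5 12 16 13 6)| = 35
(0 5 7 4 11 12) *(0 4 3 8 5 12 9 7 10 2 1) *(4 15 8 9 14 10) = (0 12 15 8 5 4 11 14 10 2 1)(3 9 7) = [12, 0, 1, 9, 11, 4, 6, 3, 5, 7, 2, 14, 15, 13, 10, 8]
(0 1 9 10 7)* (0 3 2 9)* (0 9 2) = (0 1 9 10 7 3) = [1, 9, 2, 0, 4, 5, 6, 3, 8, 10, 7]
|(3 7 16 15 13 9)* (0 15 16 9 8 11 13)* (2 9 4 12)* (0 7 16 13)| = |(0 15 7 4 12 2 9 3 16 13 8 11)| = 12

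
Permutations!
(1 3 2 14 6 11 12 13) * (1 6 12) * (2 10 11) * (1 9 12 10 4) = [0, 3, 14, 4, 1, 5, 2, 7, 8, 12, 11, 9, 13, 6, 10] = (1 3 4)(2 14 10 11 9 12 13 6)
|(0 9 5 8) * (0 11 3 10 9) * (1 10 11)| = |(1 10 9 5 8)(3 11)| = 10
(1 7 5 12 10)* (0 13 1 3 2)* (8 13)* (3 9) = (0 8 13 1 7 5 12 10 9 3 2) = [8, 7, 0, 2, 4, 12, 6, 5, 13, 3, 9, 11, 10, 1]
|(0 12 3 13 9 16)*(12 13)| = |(0 13 9 16)(3 12)| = 4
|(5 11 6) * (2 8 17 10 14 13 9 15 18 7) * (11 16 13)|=14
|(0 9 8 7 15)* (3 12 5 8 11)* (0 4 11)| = 8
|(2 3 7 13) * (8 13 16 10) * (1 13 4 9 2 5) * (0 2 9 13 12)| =|(0 2 3 7 16 10 8 4 13 5 1 12)| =12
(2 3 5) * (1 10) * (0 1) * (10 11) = (0 1 11 10)(2 3 5) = [1, 11, 3, 5, 4, 2, 6, 7, 8, 9, 0, 10]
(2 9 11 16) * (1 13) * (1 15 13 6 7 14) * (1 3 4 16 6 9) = (1 9 11 6 7 14 3 4 16 2)(13 15) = [0, 9, 1, 4, 16, 5, 7, 14, 8, 11, 10, 6, 12, 15, 3, 13, 2]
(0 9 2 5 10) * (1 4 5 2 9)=[1, 4, 2, 3, 5, 10, 6, 7, 8, 9, 0]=(0 1 4 5 10)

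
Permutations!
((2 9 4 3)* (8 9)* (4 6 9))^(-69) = (2 3 4 8)(6 9)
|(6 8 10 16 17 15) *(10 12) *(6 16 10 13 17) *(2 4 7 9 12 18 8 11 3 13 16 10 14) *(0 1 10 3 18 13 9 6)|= 18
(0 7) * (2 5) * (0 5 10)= (0 7 5 2 10)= [7, 1, 10, 3, 4, 2, 6, 5, 8, 9, 0]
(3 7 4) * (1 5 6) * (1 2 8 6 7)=(1 5 7 4 3)(2 8 6)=[0, 5, 8, 1, 3, 7, 2, 4, 6]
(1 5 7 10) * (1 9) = (1 5 7 10 9) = [0, 5, 2, 3, 4, 7, 6, 10, 8, 1, 9]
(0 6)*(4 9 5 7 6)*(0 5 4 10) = [10, 1, 2, 3, 9, 7, 5, 6, 8, 4, 0] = (0 10)(4 9)(5 7 6)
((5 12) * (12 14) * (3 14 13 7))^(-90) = (14)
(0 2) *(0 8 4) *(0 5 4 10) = (0 2 8 10)(4 5) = [2, 1, 8, 3, 5, 4, 6, 7, 10, 9, 0]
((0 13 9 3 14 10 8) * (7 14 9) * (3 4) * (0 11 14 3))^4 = ((0 13 7 3 9 4)(8 11 14 10))^4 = (14)(0 9 7)(3 13 4)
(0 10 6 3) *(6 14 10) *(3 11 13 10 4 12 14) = (0 6 11 13 10 3)(4 12 14) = [6, 1, 2, 0, 12, 5, 11, 7, 8, 9, 3, 13, 14, 10, 4]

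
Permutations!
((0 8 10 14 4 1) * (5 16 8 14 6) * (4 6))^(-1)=((0 14 6 5 16 8 10 4 1))^(-1)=(0 1 4 10 8 16 5 6 14)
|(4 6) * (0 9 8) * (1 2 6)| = |(0 9 8)(1 2 6 4)| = 12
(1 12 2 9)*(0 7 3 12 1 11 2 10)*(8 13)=[7, 1, 9, 12, 4, 5, 6, 3, 13, 11, 0, 2, 10, 8]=(0 7 3 12 10)(2 9 11)(8 13)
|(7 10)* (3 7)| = |(3 7 10)| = 3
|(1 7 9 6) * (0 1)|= |(0 1 7 9 6)|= 5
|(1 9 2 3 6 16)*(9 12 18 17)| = 9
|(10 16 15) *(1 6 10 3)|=|(1 6 10 16 15 3)|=6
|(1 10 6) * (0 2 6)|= |(0 2 6 1 10)|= 5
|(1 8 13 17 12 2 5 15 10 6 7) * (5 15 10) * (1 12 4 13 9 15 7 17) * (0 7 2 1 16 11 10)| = 56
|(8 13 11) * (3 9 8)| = |(3 9 8 13 11)| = 5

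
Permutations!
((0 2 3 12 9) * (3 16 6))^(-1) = ((0 2 16 6 3 12 9))^(-1) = (0 9 12 3 6 16 2)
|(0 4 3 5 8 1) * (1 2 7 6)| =9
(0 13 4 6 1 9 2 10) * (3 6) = [13, 9, 10, 6, 3, 5, 1, 7, 8, 2, 0, 11, 12, 4] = (0 13 4 3 6 1 9 2 10)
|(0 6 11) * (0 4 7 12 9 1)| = 8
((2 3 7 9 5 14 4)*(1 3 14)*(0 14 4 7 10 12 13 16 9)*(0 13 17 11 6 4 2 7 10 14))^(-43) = (1 5 9 16 13 7 4 6 11 17 12 10 14 3)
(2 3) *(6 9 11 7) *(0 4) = [4, 1, 3, 2, 0, 5, 9, 6, 8, 11, 10, 7] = (0 4)(2 3)(6 9 11 7)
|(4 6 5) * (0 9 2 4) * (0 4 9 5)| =4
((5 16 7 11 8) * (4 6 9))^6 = (5 16 7 11 8)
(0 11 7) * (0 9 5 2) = [11, 1, 0, 3, 4, 2, 6, 9, 8, 5, 10, 7] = (0 11 7 9 5 2)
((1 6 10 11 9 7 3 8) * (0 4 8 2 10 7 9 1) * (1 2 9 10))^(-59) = ((0 4 8)(1 6 7 3 9 10 11 2))^(-59) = (0 4 8)(1 10 7 2 9 6 11 3)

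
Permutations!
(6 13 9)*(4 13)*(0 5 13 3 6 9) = (0 5 13)(3 6 4) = [5, 1, 2, 6, 3, 13, 4, 7, 8, 9, 10, 11, 12, 0]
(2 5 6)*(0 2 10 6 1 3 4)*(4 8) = (0 2 5 1 3 8 4)(6 10) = [2, 3, 5, 8, 0, 1, 10, 7, 4, 9, 6]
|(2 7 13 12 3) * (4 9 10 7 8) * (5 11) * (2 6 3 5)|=10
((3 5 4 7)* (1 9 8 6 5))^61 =(1 4 8 3 5 9 7 6)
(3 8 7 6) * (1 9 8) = (1 9 8 7 6 3) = [0, 9, 2, 1, 4, 5, 3, 6, 7, 8]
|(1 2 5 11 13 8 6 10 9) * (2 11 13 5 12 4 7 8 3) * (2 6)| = |(1 11 5 13 3 6 10 9)(2 12 4 7 8)| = 40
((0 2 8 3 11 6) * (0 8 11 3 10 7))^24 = (0 6 7 11 10 2 8)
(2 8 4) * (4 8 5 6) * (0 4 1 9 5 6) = (0 4 2 6 1 9 5) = [4, 9, 6, 3, 2, 0, 1, 7, 8, 5]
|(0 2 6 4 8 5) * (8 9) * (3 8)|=8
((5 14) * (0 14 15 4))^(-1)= (0 4 15 5 14)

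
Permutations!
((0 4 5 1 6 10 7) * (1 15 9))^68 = ((0 4 5 15 9 1 6 10 7))^68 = (0 1 4 6 5 10 15 7 9)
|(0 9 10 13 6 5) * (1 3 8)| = |(0 9 10 13 6 5)(1 3 8)| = 6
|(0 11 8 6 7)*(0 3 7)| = 4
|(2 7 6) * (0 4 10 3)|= |(0 4 10 3)(2 7 6)|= 12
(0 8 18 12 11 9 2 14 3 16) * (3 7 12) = (0 8 18 3 16)(2 14 7 12 11 9) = [8, 1, 14, 16, 4, 5, 6, 12, 18, 2, 10, 9, 11, 13, 7, 15, 0, 17, 3]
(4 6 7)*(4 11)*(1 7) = [0, 7, 2, 3, 6, 5, 1, 11, 8, 9, 10, 4] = (1 7 11 4 6)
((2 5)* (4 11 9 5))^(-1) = (2 5 9 11 4)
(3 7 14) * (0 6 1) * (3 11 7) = (0 6 1)(7 14 11) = [6, 0, 2, 3, 4, 5, 1, 14, 8, 9, 10, 7, 12, 13, 11]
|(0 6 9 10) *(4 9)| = |(0 6 4 9 10)| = 5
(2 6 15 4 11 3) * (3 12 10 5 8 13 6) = (2 3)(4 11 12 10 5 8 13 6 15) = [0, 1, 3, 2, 11, 8, 15, 7, 13, 9, 5, 12, 10, 6, 14, 4]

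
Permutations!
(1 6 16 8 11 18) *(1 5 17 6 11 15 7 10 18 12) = (1 11 12)(5 17 6 16 8 15 7 10 18) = [0, 11, 2, 3, 4, 17, 16, 10, 15, 9, 18, 12, 1, 13, 14, 7, 8, 6, 5]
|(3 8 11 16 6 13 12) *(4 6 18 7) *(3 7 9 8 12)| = 30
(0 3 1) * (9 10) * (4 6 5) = (0 3 1)(4 6 5)(9 10) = [3, 0, 2, 1, 6, 4, 5, 7, 8, 10, 9]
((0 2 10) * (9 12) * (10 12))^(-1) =((0 2 12 9 10))^(-1) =(0 10 9 12 2)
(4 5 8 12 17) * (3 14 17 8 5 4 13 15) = [0, 1, 2, 14, 4, 5, 6, 7, 12, 9, 10, 11, 8, 15, 17, 3, 16, 13] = (3 14 17 13 15)(8 12)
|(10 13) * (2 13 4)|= 4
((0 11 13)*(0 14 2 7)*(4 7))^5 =((0 11 13 14 2 4 7))^5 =(0 4 14 11 7 2 13)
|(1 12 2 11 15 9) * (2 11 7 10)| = |(1 12 11 15 9)(2 7 10)| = 15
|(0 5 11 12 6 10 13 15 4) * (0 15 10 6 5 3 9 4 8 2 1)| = |(0 3 9 4 15 8 2 1)(5 11 12)(10 13)| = 24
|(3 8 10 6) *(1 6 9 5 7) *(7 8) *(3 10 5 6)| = 6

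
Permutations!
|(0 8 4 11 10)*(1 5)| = |(0 8 4 11 10)(1 5)| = 10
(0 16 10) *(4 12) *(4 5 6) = (0 16 10)(4 12 5 6) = [16, 1, 2, 3, 12, 6, 4, 7, 8, 9, 0, 11, 5, 13, 14, 15, 10]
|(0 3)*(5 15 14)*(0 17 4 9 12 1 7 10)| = |(0 3 17 4 9 12 1 7 10)(5 15 14)| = 9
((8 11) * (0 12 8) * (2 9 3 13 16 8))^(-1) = ((0 12 2 9 3 13 16 8 11))^(-1) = (0 11 8 16 13 3 9 2 12)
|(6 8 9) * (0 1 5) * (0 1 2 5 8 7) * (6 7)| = |(0 2 5 1 8 9 7)| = 7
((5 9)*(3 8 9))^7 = (3 5 9 8)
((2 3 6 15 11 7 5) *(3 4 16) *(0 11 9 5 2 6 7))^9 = (0 11)(2 7 3 16 4)(5 6 15 9)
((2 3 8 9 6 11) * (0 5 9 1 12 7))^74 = (0 1 2 9 7 8 11 5 12 3 6)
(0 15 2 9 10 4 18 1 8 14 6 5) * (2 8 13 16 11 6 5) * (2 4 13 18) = (0 15 8 14 5)(1 18)(2 9 10 13 16 11 6 4) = [15, 18, 9, 3, 2, 0, 4, 7, 14, 10, 13, 6, 12, 16, 5, 8, 11, 17, 1]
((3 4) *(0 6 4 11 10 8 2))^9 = ((0 6 4 3 11 10 8 2))^9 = (0 6 4 3 11 10 8 2)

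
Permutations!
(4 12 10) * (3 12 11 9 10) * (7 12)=(3 7 12)(4 11 9 10)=[0, 1, 2, 7, 11, 5, 6, 12, 8, 10, 4, 9, 3]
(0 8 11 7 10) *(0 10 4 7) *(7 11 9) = [8, 1, 2, 3, 11, 5, 6, 4, 9, 7, 10, 0] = (0 8 9 7 4 11)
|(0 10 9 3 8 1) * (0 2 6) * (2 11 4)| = 10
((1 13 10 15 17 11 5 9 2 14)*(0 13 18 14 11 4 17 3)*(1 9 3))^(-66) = ((0 13 10 15 1 18 14 9 2 11 5 3)(4 17))^(-66) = (0 14)(1 5)(2 10)(3 18)(9 13)(11 15)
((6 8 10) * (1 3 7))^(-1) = (1 7 3)(6 10 8)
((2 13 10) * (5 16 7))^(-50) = ((2 13 10)(5 16 7))^(-50) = (2 13 10)(5 16 7)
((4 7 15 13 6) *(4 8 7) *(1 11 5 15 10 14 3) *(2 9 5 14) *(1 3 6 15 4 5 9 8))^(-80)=((1 11 14 6)(2 8 7 10)(4 5)(13 15))^(-80)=(15)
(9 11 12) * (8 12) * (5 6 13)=(5 6 13)(8 12 9 11)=[0, 1, 2, 3, 4, 6, 13, 7, 12, 11, 10, 8, 9, 5]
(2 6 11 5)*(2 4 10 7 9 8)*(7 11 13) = (2 6 13 7 9 8)(4 10 11 5) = [0, 1, 6, 3, 10, 4, 13, 9, 2, 8, 11, 5, 12, 7]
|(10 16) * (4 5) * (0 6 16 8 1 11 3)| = 8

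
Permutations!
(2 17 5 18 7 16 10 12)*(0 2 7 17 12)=(0 2 12 7 16 10)(5 18 17)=[2, 1, 12, 3, 4, 18, 6, 16, 8, 9, 0, 11, 7, 13, 14, 15, 10, 5, 17]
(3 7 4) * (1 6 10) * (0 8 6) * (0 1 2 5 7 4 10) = (0 8 6)(2 5 7 10)(3 4) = [8, 1, 5, 4, 3, 7, 0, 10, 6, 9, 2]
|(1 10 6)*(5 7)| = 6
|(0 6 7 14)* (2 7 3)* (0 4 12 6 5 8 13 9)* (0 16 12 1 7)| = 20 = |(0 5 8 13 9 16 12 6 3 2)(1 7 14 4)|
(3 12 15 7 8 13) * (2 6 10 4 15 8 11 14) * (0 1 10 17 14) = (0 1 10 4 15 7 11)(2 6 17 14)(3 12 8 13) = [1, 10, 6, 12, 15, 5, 17, 11, 13, 9, 4, 0, 8, 3, 2, 7, 16, 14]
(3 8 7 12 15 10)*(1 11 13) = (1 11 13)(3 8 7 12 15 10) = [0, 11, 2, 8, 4, 5, 6, 12, 7, 9, 3, 13, 15, 1, 14, 10]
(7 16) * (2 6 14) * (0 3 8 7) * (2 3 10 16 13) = (0 10 16)(2 6 14 3 8 7 13) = [10, 1, 6, 8, 4, 5, 14, 13, 7, 9, 16, 11, 12, 2, 3, 15, 0]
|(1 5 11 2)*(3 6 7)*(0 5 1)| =12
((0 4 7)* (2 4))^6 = ((0 2 4 7))^6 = (0 4)(2 7)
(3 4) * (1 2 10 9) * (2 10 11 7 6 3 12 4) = (1 10 9)(2 11 7 6 3)(4 12) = [0, 10, 11, 2, 12, 5, 3, 6, 8, 1, 9, 7, 4]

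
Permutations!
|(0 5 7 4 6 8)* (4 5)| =4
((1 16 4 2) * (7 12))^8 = (16)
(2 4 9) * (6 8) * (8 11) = (2 4 9)(6 11 8) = [0, 1, 4, 3, 9, 5, 11, 7, 6, 2, 10, 8]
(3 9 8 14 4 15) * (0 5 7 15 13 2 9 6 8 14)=(0 5 7 15 3 6 8)(2 9 14 4 13)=[5, 1, 9, 6, 13, 7, 8, 15, 0, 14, 10, 11, 12, 2, 4, 3]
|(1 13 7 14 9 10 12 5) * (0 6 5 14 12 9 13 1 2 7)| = 8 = |(0 6 5 2 7 12 14 13)(9 10)|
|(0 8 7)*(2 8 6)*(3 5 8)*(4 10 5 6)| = |(0 4 10 5 8 7)(2 3 6)| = 6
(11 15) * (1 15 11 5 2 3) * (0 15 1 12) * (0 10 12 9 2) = (0 15 5)(2 3 9)(10 12) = [15, 1, 3, 9, 4, 0, 6, 7, 8, 2, 12, 11, 10, 13, 14, 5]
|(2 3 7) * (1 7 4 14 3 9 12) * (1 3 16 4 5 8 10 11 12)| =|(1 7 2 9)(3 5 8 10 11 12)(4 14 16)| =12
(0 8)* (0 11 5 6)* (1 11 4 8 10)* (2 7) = (0 10 1 11 5 6)(2 7)(4 8) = [10, 11, 7, 3, 8, 6, 0, 2, 4, 9, 1, 5]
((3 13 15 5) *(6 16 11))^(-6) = (16)(3 15)(5 13)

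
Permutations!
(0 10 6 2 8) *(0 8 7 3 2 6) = [10, 1, 7, 2, 4, 5, 6, 3, 8, 9, 0] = (0 10)(2 7 3)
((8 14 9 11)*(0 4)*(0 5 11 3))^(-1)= ((0 4 5 11 8 14 9 3))^(-1)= (0 3 9 14 8 11 5 4)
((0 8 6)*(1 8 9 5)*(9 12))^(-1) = (0 6 8 1 5 9 12)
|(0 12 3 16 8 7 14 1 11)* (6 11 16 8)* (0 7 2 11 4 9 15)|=|(0 12 3 8 2 11 7 14 1 16 6 4 9 15)|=14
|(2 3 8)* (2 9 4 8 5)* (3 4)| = 6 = |(2 4 8 9 3 5)|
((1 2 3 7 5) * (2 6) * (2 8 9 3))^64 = (1 6 8 9 3 7 5)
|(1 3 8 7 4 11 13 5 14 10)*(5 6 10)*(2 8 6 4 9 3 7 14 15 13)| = 24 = |(1 7 9 3 6 10)(2 8 14 5 15 13 4 11)|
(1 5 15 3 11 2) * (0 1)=(0 1 5 15 3 11 2)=[1, 5, 0, 11, 4, 15, 6, 7, 8, 9, 10, 2, 12, 13, 14, 3]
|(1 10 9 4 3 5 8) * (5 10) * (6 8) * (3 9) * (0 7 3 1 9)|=|(0 7 3 10 1 5 6 8 9 4)|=10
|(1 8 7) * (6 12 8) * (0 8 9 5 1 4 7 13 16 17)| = |(0 8 13 16 17)(1 6 12 9 5)(4 7)| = 10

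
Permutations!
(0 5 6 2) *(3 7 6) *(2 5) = (0 2)(3 7 6 5) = [2, 1, 0, 7, 4, 3, 5, 6]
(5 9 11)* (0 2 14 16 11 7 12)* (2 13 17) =(0 13 17 2 14 16 11 5 9 7 12) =[13, 1, 14, 3, 4, 9, 6, 12, 8, 7, 10, 5, 0, 17, 16, 15, 11, 2]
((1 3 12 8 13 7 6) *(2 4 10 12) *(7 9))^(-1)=(1 6 7 9 13 8 12 10 4 2 3)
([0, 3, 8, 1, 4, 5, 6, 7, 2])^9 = (1 3)(2 8)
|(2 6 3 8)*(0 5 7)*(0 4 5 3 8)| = 6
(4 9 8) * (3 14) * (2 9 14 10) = (2 9 8 4 14 3 10) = [0, 1, 9, 10, 14, 5, 6, 7, 4, 8, 2, 11, 12, 13, 3]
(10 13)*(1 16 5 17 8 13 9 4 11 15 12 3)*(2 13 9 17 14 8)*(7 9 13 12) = [0, 16, 12, 1, 11, 14, 6, 9, 13, 4, 17, 15, 3, 10, 8, 7, 5, 2] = (1 16 5 14 8 13 10 17 2 12 3)(4 11 15 7 9)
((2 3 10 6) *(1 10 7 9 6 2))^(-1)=(1 6 9 7 3 2 10)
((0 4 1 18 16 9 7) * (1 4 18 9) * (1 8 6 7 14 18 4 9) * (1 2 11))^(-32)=(0 18 7 14 6 9 8 4 16)(1 2 11)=((0 4 9 14 18 16 8 6 7)(1 2 11))^(-32)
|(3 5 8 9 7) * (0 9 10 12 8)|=15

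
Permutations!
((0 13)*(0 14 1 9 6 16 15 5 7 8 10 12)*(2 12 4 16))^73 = (0 13 14 1 9 6 2 12)(4 5 10 15 8 16 7)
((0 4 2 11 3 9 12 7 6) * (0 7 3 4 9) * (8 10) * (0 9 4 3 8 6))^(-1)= ((0 4 2 11 3 9 12 8 10 6 7))^(-1)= (0 7 6 10 8 12 9 3 11 2 4)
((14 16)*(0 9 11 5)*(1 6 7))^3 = ((0 9 11 5)(1 6 7)(14 16))^3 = (0 5 11 9)(14 16)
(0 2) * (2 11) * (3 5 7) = [11, 1, 0, 5, 4, 7, 6, 3, 8, 9, 10, 2] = (0 11 2)(3 5 7)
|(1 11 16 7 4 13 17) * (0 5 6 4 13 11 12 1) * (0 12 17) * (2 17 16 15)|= 13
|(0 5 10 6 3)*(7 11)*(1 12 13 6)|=8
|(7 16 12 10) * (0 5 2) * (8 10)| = 15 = |(0 5 2)(7 16 12 8 10)|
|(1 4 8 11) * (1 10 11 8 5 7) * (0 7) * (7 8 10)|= |(0 8 10 11 7 1 4 5)|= 8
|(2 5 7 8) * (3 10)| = 4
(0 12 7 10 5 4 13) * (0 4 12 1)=(0 1)(4 13)(5 12 7 10)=[1, 0, 2, 3, 13, 12, 6, 10, 8, 9, 5, 11, 7, 4]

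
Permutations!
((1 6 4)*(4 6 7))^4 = (1 7 4)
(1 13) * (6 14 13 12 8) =(1 12 8 6 14 13) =[0, 12, 2, 3, 4, 5, 14, 7, 6, 9, 10, 11, 8, 1, 13]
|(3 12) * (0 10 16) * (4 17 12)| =12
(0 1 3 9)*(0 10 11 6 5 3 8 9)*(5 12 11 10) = [1, 8, 2, 0, 4, 3, 12, 7, 9, 5, 10, 6, 11] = (0 1 8 9 5 3)(6 12 11)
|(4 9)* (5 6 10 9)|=|(4 5 6 10 9)|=5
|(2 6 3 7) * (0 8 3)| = |(0 8 3 7 2 6)| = 6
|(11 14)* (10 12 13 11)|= |(10 12 13 11 14)|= 5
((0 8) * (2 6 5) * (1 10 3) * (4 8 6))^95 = ((0 6 5 2 4 8)(1 10 3))^95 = (0 8 4 2 5 6)(1 3 10)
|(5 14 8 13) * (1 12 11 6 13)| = 8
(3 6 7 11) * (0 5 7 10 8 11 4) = [5, 1, 2, 6, 0, 7, 10, 4, 11, 9, 8, 3] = (0 5 7 4)(3 6 10 8 11)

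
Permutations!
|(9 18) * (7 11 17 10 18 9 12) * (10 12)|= |(7 11 17 12)(10 18)|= 4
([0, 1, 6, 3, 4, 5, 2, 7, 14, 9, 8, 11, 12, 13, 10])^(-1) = (2 6)(8 10 14)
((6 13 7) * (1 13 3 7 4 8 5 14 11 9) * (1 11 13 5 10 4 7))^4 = (1 7 5 6 14 3 13)(4 8 10)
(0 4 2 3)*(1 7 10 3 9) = [4, 7, 9, 0, 2, 5, 6, 10, 8, 1, 3] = (0 4 2 9 1 7 10 3)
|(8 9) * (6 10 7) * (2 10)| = 4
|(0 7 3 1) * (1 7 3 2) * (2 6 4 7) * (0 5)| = |(0 3 2 1 5)(4 7 6)| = 15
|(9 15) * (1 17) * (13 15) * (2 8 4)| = |(1 17)(2 8 4)(9 13 15)| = 6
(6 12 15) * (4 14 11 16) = [0, 1, 2, 3, 14, 5, 12, 7, 8, 9, 10, 16, 15, 13, 11, 6, 4] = (4 14 11 16)(6 12 15)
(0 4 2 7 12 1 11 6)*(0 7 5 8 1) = [4, 11, 5, 3, 2, 8, 7, 12, 1, 9, 10, 6, 0] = (0 4 2 5 8 1 11 6 7 12)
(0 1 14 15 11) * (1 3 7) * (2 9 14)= (0 3 7 1 2 9 14 15 11)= [3, 2, 9, 7, 4, 5, 6, 1, 8, 14, 10, 0, 12, 13, 15, 11]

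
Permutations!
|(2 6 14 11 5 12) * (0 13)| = |(0 13)(2 6 14 11 5 12)| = 6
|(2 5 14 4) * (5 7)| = 5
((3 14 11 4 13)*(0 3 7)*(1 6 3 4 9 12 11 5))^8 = ((0 4 13 7)(1 6 3 14 5)(9 12 11))^8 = (1 14 6 5 3)(9 11 12)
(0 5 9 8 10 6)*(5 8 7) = (0 8 10 6)(5 9 7) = [8, 1, 2, 3, 4, 9, 0, 5, 10, 7, 6]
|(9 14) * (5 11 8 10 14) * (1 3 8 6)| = 9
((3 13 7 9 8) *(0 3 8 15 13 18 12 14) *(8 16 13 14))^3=((0 3 18 12 8 16 13 7 9 15 14))^3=(0 12 13 15 3 8 7 14 18 16 9)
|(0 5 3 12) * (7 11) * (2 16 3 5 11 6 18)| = 9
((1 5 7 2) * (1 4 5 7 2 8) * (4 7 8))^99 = (1 8)(2 5 4 7)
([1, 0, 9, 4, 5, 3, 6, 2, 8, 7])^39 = (9)(0 1)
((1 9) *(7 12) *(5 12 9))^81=((1 5 12 7 9))^81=(1 5 12 7 9)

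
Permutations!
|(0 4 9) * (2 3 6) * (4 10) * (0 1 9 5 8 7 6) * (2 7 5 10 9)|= |(0 9 1 2 3)(4 10)(5 8)(6 7)|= 10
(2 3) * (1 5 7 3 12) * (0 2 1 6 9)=[2, 5, 12, 1, 4, 7, 9, 3, 8, 0, 10, 11, 6]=(0 2 12 6 9)(1 5 7 3)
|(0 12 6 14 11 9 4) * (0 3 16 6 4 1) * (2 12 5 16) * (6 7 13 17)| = 44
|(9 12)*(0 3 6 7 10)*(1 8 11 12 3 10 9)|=|(0 10)(1 8 11 12)(3 6 7 9)|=4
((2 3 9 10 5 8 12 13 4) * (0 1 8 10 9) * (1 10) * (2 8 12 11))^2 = (0 5 12 4 11 3 10 1 13 8 2)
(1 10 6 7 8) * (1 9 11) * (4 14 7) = [0, 10, 2, 3, 14, 5, 4, 8, 9, 11, 6, 1, 12, 13, 7] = (1 10 6 4 14 7 8 9 11)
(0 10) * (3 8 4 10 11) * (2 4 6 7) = (0 11 3 8 6 7 2 4 10) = [11, 1, 4, 8, 10, 5, 7, 2, 6, 9, 0, 3]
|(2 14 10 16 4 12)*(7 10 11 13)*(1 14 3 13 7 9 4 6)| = |(1 14 11 7 10 16 6)(2 3 13 9 4 12)| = 42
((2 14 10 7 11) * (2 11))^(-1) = ((2 14 10 7))^(-1) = (2 7 10 14)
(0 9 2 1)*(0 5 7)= (0 9 2 1 5 7)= [9, 5, 1, 3, 4, 7, 6, 0, 8, 2]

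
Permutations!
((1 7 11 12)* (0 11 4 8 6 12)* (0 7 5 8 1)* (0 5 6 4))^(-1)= ((0 11 7)(1 6 12 5 8 4))^(-1)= (0 7 11)(1 4 8 5 12 6)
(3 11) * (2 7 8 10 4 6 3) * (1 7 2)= [0, 7, 2, 11, 6, 5, 3, 8, 10, 9, 4, 1]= (1 7 8 10 4 6 3 11)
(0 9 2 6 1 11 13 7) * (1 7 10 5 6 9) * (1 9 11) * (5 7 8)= [9, 1, 11, 3, 4, 6, 8, 0, 5, 2, 7, 13, 12, 10]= (0 9 2 11 13 10 7)(5 6 8)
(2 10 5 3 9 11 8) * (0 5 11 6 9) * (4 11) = [5, 1, 10, 0, 11, 3, 9, 7, 2, 6, 4, 8] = (0 5 3)(2 10 4 11 8)(6 9)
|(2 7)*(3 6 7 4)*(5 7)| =6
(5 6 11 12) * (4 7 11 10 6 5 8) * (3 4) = [0, 1, 2, 4, 7, 5, 10, 11, 3, 9, 6, 12, 8] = (3 4 7 11 12 8)(6 10)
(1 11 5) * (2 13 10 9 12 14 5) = (1 11 2 13 10 9 12 14 5) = [0, 11, 13, 3, 4, 1, 6, 7, 8, 12, 9, 2, 14, 10, 5]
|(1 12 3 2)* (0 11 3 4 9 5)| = 9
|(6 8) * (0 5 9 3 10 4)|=6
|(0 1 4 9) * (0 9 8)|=4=|(9)(0 1 4 8)|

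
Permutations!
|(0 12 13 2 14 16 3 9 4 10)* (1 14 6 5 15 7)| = |(0 12 13 2 6 5 15 7 1 14 16 3 9 4 10)| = 15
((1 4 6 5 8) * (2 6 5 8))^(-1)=((1 4 5 2 6 8))^(-1)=(1 8 6 2 5 4)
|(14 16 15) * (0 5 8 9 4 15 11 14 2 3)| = |(0 5 8 9 4 15 2 3)(11 14 16)| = 24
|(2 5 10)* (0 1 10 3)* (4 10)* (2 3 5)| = 5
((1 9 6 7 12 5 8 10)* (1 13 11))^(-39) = (1 9 6 7 12 5 8 10 13 11) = ((1 9 6 7 12 5 8 10 13 11))^(-39)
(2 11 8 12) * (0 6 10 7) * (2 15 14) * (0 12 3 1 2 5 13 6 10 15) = (0 10 7 12)(1 2 11 8 3)(5 13 6 15 14) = [10, 2, 11, 1, 4, 13, 15, 12, 3, 9, 7, 8, 0, 6, 5, 14]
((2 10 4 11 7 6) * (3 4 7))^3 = ((2 10 7 6)(3 4 11))^3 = (11)(2 6 7 10)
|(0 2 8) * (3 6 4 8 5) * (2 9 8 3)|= |(0 9 8)(2 5)(3 6 4)|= 6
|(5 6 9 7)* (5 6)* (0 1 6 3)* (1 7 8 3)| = |(0 7 1 6 9 8 3)| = 7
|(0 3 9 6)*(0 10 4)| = |(0 3 9 6 10 4)| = 6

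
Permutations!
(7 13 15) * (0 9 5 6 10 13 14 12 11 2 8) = [9, 1, 8, 3, 4, 6, 10, 14, 0, 5, 13, 2, 11, 15, 12, 7] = (0 9 5 6 10 13 15 7 14 12 11 2 8)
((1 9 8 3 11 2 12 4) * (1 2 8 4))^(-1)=(1 12 2 4 9)(3 8 11)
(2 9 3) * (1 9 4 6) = (1 9 3 2 4 6) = [0, 9, 4, 2, 6, 5, 1, 7, 8, 3]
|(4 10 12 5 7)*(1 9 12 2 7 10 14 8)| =|(1 9 12 5 10 2 7 4 14 8)| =10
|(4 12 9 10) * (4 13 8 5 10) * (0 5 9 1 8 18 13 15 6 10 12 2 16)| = 18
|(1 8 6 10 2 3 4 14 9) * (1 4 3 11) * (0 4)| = 12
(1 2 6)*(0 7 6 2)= (0 7 6 1)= [7, 0, 2, 3, 4, 5, 1, 6]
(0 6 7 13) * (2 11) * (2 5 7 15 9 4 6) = (0 2 11 5 7 13)(4 6 15 9) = [2, 1, 11, 3, 6, 7, 15, 13, 8, 4, 10, 5, 12, 0, 14, 9]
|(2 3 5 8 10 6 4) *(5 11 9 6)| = |(2 3 11 9 6 4)(5 8 10)| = 6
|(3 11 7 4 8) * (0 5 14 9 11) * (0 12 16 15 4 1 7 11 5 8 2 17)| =|(0 8 3 12 16 15 4 2 17)(1 7)(5 14 9)| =18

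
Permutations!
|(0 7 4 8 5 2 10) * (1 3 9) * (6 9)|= 28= |(0 7 4 8 5 2 10)(1 3 6 9)|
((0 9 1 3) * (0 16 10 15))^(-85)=(0 15 10 16 3 1 9)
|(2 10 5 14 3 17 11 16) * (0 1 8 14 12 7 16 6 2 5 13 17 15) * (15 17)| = 12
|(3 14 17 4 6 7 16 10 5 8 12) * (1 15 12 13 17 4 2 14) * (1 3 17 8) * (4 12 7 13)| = 12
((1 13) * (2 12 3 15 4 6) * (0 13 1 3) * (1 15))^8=(0 12 2 6 4 15 1 3 13)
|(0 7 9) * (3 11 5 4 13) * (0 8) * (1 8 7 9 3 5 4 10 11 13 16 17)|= |(0 9 7 3 13 5 10 11 4 16 17 1 8)|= 13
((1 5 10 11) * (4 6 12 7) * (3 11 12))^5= ((1 5 10 12 7 4 6 3 11))^5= (1 4 5 6 10 3 12 11 7)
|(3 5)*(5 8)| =3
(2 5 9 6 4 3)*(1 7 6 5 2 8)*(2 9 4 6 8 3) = (1 7 8)(2 9 5 4) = [0, 7, 9, 3, 2, 4, 6, 8, 1, 5]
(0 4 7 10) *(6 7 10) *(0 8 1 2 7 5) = (0 4 10 8 1 2 7 6 5) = [4, 2, 7, 3, 10, 0, 5, 6, 1, 9, 8]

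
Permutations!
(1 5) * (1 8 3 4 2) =(1 5 8 3 4 2) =[0, 5, 1, 4, 2, 8, 6, 7, 3]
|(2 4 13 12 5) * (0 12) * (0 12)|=|(2 4 13 12 5)|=5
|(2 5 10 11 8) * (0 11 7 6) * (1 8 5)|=6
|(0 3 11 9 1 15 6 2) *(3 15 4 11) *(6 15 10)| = |(15)(0 10 6 2)(1 4 11 9)| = 4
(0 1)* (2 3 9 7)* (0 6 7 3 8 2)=(0 1 6 7)(2 8)(3 9)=[1, 6, 8, 9, 4, 5, 7, 0, 2, 3]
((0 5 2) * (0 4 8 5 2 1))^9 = (0 8)(1 4)(2 5)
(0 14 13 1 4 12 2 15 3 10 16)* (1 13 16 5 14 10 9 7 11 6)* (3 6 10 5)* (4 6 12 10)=(0 5 14 16)(1 6)(2 15 12)(3 9 7 11 4 10)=[5, 6, 15, 9, 10, 14, 1, 11, 8, 7, 3, 4, 2, 13, 16, 12, 0]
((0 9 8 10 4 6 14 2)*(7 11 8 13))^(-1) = (0 2 14 6 4 10 8 11 7 13 9)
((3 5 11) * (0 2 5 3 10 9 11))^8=((0 2 5)(9 11 10))^8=(0 5 2)(9 10 11)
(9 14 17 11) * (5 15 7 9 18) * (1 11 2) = (1 11 18 5 15 7 9 14 17 2) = [0, 11, 1, 3, 4, 15, 6, 9, 8, 14, 10, 18, 12, 13, 17, 7, 16, 2, 5]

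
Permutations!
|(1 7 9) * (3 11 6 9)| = 6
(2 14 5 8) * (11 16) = (2 14 5 8)(11 16) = [0, 1, 14, 3, 4, 8, 6, 7, 2, 9, 10, 16, 12, 13, 5, 15, 11]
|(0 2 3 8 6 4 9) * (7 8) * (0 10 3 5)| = |(0 2 5)(3 7 8 6 4 9 10)| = 21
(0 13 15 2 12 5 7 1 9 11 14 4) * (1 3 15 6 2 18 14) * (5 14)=(0 13 6 2 12 14 4)(1 9 11)(3 15 18 5 7)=[13, 9, 12, 15, 0, 7, 2, 3, 8, 11, 10, 1, 14, 6, 4, 18, 16, 17, 5]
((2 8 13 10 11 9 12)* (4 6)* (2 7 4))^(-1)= ((2 8 13 10 11 9 12 7 4 6))^(-1)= (2 6 4 7 12 9 11 10 13 8)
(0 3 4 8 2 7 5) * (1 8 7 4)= (0 3 1 8 2 4 7 5)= [3, 8, 4, 1, 7, 0, 6, 5, 2]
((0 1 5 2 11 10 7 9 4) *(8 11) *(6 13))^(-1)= (0 4 9 7 10 11 8 2 5 1)(6 13)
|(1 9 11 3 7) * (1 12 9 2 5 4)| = 20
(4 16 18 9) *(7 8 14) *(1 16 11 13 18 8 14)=(1 16 8)(4 11 13 18 9)(7 14)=[0, 16, 2, 3, 11, 5, 6, 14, 1, 4, 10, 13, 12, 18, 7, 15, 8, 17, 9]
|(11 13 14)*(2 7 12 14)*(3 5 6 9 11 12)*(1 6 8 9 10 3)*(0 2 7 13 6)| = 70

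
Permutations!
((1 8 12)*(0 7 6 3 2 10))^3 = ((0 7 6 3 2 10)(1 8 12))^3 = (12)(0 3)(2 7)(6 10)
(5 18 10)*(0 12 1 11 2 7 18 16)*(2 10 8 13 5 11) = (0 12 1 2 7 18 8 13 5 16)(10 11) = [12, 2, 7, 3, 4, 16, 6, 18, 13, 9, 11, 10, 1, 5, 14, 15, 0, 17, 8]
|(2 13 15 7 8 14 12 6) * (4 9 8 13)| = |(2 4 9 8 14 12 6)(7 13 15)| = 21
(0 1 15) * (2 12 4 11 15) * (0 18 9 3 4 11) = (0 1 2 12 11 15 18 9 3 4) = [1, 2, 12, 4, 0, 5, 6, 7, 8, 3, 10, 15, 11, 13, 14, 18, 16, 17, 9]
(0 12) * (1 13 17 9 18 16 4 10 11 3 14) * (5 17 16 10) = (0 12)(1 13 16 4 5 17 9 18 10 11 3 14) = [12, 13, 2, 14, 5, 17, 6, 7, 8, 18, 11, 3, 0, 16, 1, 15, 4, 9, 10]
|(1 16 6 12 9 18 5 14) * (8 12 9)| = 14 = |(1 16 6 9 18 5 14)(8 12)|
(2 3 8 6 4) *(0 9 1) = (0 9 1)(2 3 8 6 4) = [9, 0, 3, 8, 2, 5, 4, 7, 6, 1]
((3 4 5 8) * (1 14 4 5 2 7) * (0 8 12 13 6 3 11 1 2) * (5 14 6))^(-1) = ((0 8 11 1 6 3 14 4)(2 7)(5 12 13))^(-1) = (0 4 14 3 6 1 11 8)(2 7)(5 13 12)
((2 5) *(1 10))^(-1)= (1 10)(2 5)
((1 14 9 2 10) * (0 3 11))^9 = (1 10 2 9 14) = ((0 3 11)(1 14 9 2 10))^9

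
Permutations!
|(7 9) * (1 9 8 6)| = 5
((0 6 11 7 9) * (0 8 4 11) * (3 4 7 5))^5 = ((0 6)(3 4 11 5)(7 9 8))^5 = (0 6)(3 4 11 5)(7 8 9)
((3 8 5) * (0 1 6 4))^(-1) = (0 4 6 1)(3 5 8)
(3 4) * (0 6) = (0 6)(3 4) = [6, 1, 2, 4, 3, 5, 0]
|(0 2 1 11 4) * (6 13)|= 10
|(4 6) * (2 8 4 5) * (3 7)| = 10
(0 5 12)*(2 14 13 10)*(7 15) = (0 5 12)(2 14 13 10)(7 15) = [5, 1, 14, 3, 4, 12, 6, 15, 8, 9, 2, 11, 0, 10, 13, 7]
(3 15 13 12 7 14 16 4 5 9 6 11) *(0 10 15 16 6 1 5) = [10, 5, 2, 16, 0, 9, 11, 14, 8, 1, 15, 3, 7, 12, 6, 13, 4] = (0 10 15 13 12 7 14 6 11 3 16 4)(1 5 9)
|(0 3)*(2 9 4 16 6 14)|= 6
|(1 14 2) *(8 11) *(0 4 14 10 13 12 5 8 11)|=10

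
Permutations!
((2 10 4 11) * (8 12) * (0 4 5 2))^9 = (8 12)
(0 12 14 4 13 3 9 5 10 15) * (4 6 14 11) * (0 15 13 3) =(15)(0 12 11 4 3 9 5 10 13)(6 14) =[12, 1, 2, 9, 3, 10, 14, 7, 8, 5, 13, 4, 11, 0, 6, 15]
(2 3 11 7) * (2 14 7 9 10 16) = [0, 1, 3, 11, 4, 5, 6, 14, 8, 10, 16, 9, 12, 13, 7, 15, 2] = (2 3 11 9 10 16)(7 14)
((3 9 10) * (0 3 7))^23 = (0 10 3 7 9)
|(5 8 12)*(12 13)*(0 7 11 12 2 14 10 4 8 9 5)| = 12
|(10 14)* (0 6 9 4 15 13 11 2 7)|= 18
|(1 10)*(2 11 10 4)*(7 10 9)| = |(1 4 2 11 9 7 10)| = 7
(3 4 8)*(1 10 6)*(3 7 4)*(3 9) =(1 10 6)(3 9)(4 8 7) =[0, 10, 2, 9, 8, 5, 1, 4, 7, 3, 6]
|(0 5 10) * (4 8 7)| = 3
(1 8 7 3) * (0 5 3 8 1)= (0 5 3)(7 8)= [5, 1, 2, 0, 4, 3, 6, 8, 7]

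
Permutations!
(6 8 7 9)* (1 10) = (1 10)(6 8 7 9) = [0, 10, 2, 3, 4, 5, 8, 9, 7, 6, 1]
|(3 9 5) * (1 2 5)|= |(1 2 5 3 9)|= 5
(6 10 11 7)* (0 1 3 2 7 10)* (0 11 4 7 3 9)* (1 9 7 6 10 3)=(0 9)(1 7 10 4 6 11 3 2)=[9, 7, 1, 2, 6, 5, 11, 10, 8, 0, 4, 3]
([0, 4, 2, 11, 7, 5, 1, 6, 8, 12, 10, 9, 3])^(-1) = (1 6 7 4)(3 12 9 11)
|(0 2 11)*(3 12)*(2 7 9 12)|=7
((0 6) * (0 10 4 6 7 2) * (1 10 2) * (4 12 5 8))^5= ((0 7 1 10 12 5 8 4 6 2))^5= (0 5)(1 4)(2 12)(6 10)(7 8)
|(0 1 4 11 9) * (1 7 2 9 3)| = |(0 7 2 9)(1 4 11 3)| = 4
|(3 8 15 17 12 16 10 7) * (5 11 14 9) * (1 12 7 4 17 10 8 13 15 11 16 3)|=18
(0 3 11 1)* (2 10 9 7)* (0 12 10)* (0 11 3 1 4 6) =(0 1 12 10 9 7 2 11 4 6) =[1, 12, 11, 3, 6, 5, 0, 2, 8, 7, 9, 4, 10]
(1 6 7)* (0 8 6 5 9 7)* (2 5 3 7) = (0 8 6)(1 3 7)(2 5 9) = [8, 3, 5, 7, 4, 9, 0, 1, 6, 2]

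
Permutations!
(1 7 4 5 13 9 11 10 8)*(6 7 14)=[0, 14, 2, 3, 5, 13, 7, 4, 1, 11, 8, 10, 12, 9, 6]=(1 14 6 7 4 5 13 9 11 10 8)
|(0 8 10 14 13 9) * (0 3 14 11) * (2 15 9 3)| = 12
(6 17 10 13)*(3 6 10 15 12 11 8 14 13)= (3 6 17 15 12 11 8 14 13 10)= [0, 1, 2, 6, 4, 5, 17, 7, 14, 9, 3, 8, 11, 10, 13, 12, 16, 15]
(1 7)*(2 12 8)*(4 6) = (1 7)(2 12 8)(4 6) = [0, 7, 12, 3, 6, 5, 4, 1, 2, 9, 10, 11, 8]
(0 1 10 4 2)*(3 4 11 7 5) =(0 1 10 11 7 5 3 4 2) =[1, 10, 0, 4, 2, 3, 6, 5, 8, 9, 11, 7]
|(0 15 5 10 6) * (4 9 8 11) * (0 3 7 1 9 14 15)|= 12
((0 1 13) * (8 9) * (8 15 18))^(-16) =((0 1 13)(8 9 15 18))^(-16) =(18)(0 13 1)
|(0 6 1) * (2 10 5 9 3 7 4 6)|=10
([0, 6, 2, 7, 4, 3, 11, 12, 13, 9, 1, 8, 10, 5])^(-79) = [0, 6, 2, 7, 4, 3, 11, 12, 13, 9, 1, 8, 10, 5]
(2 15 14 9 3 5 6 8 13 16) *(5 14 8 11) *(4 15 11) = (2 11 5 6 4 15 8 13 16)(3 14 9) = [0, 1, 11, 14, 15, 6, 4, 7, 13, 3, 10, 5, 12, 16, 9, 8, 2]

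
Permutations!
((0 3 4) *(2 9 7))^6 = (9)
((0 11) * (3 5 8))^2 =((0 11)(3 5 8))^2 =(11)(3 8 5)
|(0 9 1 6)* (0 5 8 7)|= 7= |(0 9 1 6 5 8 7)|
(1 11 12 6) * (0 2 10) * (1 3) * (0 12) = [2, 11, 10, 1, 4, 5, 3, 7, 8, 9, 12, 0, 6] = (0 2 10 12 6 3 1 11)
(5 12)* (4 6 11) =(4 6 11)(5 12) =[0, 1, 2, 3, 6, 12, 11, 7, 8, 9, 10, 4, 5]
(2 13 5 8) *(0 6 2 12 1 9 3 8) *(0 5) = (0 6 2 13)(1 9 3 8 12) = [6, 9, 13, 8, 4, 5, 2, 7, 12, 3, 10, 11, 1, 0]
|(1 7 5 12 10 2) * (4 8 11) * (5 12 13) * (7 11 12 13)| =|(1 11 4 8 12 10 2)(5 7 13)| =21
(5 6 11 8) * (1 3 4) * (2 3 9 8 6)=(1 9 8 5 2 3 4)(6 11)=[0, 9, 3, 4, 1, 2, 11, 7, 5, 8, 10, 6]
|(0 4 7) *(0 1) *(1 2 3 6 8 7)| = 15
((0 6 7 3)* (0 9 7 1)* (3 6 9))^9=(0 1 6 7 9)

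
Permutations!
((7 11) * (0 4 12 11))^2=((0 4 12 11 7))^2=(0 12 7 4 11)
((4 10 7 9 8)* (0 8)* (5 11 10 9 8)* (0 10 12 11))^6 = (12)(4 9 10 7 8)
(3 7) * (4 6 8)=(3 7)(4 6 8)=[0, 1, 2, 7, 6, 5, 8, 3, 4]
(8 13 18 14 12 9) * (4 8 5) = (4 8 13 18 14 12 9 5) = [0, 1, 2, 3, 8, 4, 6, 7, 13, 5, 10, 11, 9, 18, 12, 15, 16, 17, 14]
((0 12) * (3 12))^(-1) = ((0 3 12))^(-1) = (0 12 3)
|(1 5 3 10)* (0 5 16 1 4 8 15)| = |(0 5 3 10 4 8 15)(1 16)| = 14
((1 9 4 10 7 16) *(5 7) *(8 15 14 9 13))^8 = (1 5 9 8 16 10 14 13 7 4 15)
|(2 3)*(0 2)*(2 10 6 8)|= 6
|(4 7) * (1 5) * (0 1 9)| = |(0 1 5 9)(4 7)| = 4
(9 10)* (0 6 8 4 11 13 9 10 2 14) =(0 6 8 4 11 13 9 2 14) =[6, 1, 14, 3, 11, 5, 8, 7, 4, 2, 10, 13, 12, 9, 0]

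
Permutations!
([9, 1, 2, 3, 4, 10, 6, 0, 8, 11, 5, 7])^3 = (0 7 11 9)(5 10)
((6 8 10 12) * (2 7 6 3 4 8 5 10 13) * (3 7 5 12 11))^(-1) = ((2 5 10 11 3 4 8 13)(6 12 7))^(-1) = (2 13 8 4 3 11 10 5)(6 7 12)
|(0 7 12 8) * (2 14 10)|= |(0 7 12 8)(2 14 10)|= 12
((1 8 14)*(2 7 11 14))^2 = (1 2 11)(7 14 8)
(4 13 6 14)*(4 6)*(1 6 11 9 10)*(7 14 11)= [0, 6, 2, 3, 13, 5, 11, 14, 8, 10, 1, 9, 12, 4, 7]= (1 6 11 9 10)(4 13)(7 14)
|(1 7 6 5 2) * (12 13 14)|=|(1 7 6 5 2)(12 13 14)|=15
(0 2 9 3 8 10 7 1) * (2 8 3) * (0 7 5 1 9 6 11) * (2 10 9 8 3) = (0 3 2 6 11)(1 7 8 9 10 5) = [3, 7, 6, 2, 4, 1, 11, 8, 9, 10, 5, 0]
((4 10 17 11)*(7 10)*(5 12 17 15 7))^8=((4 5 12 17 11)(7 10 15))^8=(4 17 5 11 12)(7 15 10)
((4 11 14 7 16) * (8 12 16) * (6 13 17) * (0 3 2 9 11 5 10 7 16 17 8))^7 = (0 4 9 7 16 2 10 14 3 5 11)(6 8 17 13 12) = ((0 3 2 9 11 14 16 4 5 10 7)(6 13 8 12 17))^7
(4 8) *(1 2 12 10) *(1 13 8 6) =(1 2 12 10 13 8 4 6) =[0, 2, 12, 3, 6, 5, 1, 7, 4, 9, 13, 11, 10, 8]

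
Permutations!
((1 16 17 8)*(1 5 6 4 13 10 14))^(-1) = ((1 16 17 8 5 6 4 13 10 14))^(-1) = (1 14 10 13 4 6 5 8 17 16)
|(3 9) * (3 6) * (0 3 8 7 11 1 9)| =6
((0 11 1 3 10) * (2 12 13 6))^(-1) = (0 10 3 1 11)(2 6 13 12)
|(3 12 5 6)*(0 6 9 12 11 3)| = 6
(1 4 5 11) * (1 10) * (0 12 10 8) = [12, 4, 2, 3, 5, 11, 6, 7, 0, 9, 1, 8, 10] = (0 12 10 1 4 5 11 8)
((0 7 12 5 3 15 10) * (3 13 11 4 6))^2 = (0 12 13 4 3 10 7 5 11 6 15)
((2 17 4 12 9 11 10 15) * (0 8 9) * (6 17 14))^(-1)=(0 12 4 17 6 14 2 15 10 11 9 8)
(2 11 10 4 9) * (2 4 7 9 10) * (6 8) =[0, 1, 11, 3, 10, 5, 8, 9, 6, 4, 7, 2] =(2 11)(4 10 7 9)(6 8)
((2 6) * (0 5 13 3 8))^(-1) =((0 5 13 3 8)(2 6))^(-1) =(0 8 3 13 5)(2 6)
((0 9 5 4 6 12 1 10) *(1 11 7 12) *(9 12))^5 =(0 5)(1 7)(4 12)(6 11)(9 10)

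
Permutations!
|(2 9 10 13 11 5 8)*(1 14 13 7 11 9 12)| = 11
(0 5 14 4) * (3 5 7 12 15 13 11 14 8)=(0 7 12 15 13 11 14 4)(3 5 8)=[7, 1, 2, 5, 0, 8, 6, 12, 3, 9, 10, 14, 15, 11, 4, 13]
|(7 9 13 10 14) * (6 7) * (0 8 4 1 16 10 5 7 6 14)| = 12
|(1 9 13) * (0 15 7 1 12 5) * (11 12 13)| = |(0 15 7 1 9 11 12 5)| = 8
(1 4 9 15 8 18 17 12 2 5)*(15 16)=(1 4 9 16 15 8 18 17 12 2 5)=[0, 4, 5, 3, 9, 1, 6, 7, 18, 16, 10, 11, 2, 13, 14, 8, 15, 12, 17]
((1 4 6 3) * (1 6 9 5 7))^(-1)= ((1 4 9 5 7)(3 6))^(-1)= (1 7 5 9 4)(3 6)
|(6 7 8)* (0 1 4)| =3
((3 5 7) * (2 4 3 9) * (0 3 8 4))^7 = (0 3 5 7 9 2)(4 8)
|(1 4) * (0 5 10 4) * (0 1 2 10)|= |(0 5)(2 10 4)|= 6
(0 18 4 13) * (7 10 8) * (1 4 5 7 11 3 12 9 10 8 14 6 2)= [18, 4, 1, 12, 13, 7, 2, 8, 11, 10, 14, 3, 9, 0, 6, 15, 16, 17, 5]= (0 18 5 7 8 11 3 12 9 10 14 6 2 1 4 13)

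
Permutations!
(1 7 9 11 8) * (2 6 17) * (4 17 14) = (1 7 9 11 8)(2 6 14 4 17) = [0, 7, 6, 3, 17, 5, 14, 9, 1, 11, 10, 8, 12, 13, 4, 15, 16, 2]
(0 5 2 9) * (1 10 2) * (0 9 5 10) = (0 10 2 5 1) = [10, 0, 5, 3, 4, 1, 6, 7, 8, 9, 2]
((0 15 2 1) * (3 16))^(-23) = (0 15 2 1)(3 16)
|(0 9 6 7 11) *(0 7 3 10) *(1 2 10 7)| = |(0 9 6 3 7 11 1 2 10)| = 9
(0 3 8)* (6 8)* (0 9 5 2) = (0 3 6 8 9 5 2) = [3, 1, 0, 6, 4, 2, 8, 7, 9, 5]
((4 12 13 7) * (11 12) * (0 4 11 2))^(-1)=(0 2 4)(7 13 12 11)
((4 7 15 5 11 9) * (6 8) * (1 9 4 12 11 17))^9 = (17)(6 8)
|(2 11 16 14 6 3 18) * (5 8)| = 14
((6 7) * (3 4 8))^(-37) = ((3 4 8)(6 7))^(-37) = (3 8 4)(6 7)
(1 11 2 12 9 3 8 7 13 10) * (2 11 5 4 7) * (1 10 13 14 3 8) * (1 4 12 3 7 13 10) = [0, 5, 3, 4, 13, 12, 6, 14, 2, 8, 1, 11, 9, 10, 7] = (1 5 12 9 8 2 3 4 13 10)(7 14)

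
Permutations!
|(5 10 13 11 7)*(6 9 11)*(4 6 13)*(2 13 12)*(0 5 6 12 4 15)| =|(0 5 10 15)(2 13 4 12)(6 9 11 7)| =4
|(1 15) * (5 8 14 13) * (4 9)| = |(1 15)(4 9)(5 8 14 13)| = 4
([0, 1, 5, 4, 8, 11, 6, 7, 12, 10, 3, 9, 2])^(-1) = (2 12 8 4 3 10 9 11 5)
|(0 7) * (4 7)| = 3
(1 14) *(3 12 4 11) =(1 14)(3 12 4 11) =[0, 14, 2, 12, 11, 5, 6, 7, 8, 9, 10, 3, 4, 13, 1]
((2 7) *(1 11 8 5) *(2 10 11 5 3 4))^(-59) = (1 5)(2 8 7 3 10 4 11)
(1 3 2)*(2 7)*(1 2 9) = (1 3 7 9) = [0, 3, 2, 7, 4, 5, 6, 9, 8, 1]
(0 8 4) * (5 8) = (0 5 8 4) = [5, 1, 2, 3, 0, 8, 6, 7, 4]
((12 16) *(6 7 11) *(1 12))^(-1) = (1 16 12)(6 11 7)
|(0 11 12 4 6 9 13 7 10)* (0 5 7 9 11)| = 12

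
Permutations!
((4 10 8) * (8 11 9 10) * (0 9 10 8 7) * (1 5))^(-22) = (11)(0 4 9 7 8)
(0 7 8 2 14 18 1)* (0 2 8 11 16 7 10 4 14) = (0 10 4 14 18 1 2)(7 11 16) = [10, 2, 0, 3, 14, 5, 6, 11, 8, 9, 4, 16, 12, 13, 18, 15, 7, 17, 1]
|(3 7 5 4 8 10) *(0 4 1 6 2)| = 10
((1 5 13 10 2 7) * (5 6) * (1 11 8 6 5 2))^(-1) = ((1 5 13 10)(2 7 11 8 6))^(-1) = (1 10 13 5)(2 6 8 11 7)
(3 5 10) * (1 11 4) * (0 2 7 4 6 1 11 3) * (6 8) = (0 2 7 4 11 8 6 1 3 5 10) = [2, 3, 7, 5, 11, 10, 1, 4, 6, 9, 0, 8]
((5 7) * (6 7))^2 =((5 6 7))^2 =(5 7 6)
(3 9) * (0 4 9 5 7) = [4, 1, 2, 5, 9, 7, 6, 0, 8, 3] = (0 4 9 3 5 7)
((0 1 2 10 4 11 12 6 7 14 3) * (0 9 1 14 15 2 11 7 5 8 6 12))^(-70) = ((0 14 3 9 1 11)(2 10 4 7 15)(5 8 6))^(-70) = (15)(0 3 1)(5 6 8)(9 11 14)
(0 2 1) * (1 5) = (0 2 5 1) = [2, 0, 5, 3, 4, 1]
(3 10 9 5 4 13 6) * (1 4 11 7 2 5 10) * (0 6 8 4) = (0 6 3 1)(2 5 11 7)(4 13 8)(9 10) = [6, 0, 5, 1, 13, 11, 3, 2, 4, 10, 9, 7, 12, 8]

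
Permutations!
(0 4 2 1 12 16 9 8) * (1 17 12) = (0 4 2 17 12 16 9 8) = [4, 1, 17, 3, 2, 5, 6, 7, 0, 8, 10, 11, 16, 13, 14, 15, 9, 12]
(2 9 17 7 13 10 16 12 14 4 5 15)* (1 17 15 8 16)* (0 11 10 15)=(0 11 10 1 17 7 13 15 2 9)(4 5 8 16 12 14)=[11, 17, 9, 3, 5, 8, 6, 13, 16, 0, 1, 10, 14, 15, 4, 2, 12, 7]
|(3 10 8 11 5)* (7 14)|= 10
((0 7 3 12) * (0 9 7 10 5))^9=(3 12 9 7)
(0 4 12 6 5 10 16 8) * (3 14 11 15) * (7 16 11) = (0 4 12 6 5 10 11 15 3 14 7 16 8) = [4, 1, 2, 14, 12, 10, 5, 16, 0, 9, 11, 15, 6, 13, 7, 3, 8]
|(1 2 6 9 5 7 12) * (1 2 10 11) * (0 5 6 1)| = |(0 5 7 12 2 1 10 11)(6 9)| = 8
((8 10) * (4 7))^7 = (4 7)(8 10)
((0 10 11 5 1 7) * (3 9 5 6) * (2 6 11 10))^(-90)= (11)(0 1 9 6)(2 7 5 3)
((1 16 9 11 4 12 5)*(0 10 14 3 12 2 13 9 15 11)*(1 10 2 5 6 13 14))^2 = ((0 2 14 3 12 6 13 9)(1 16 15 11 4 5 10))^2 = (0 14 12 13)(1 15 4 10 16 11 5)(2 3 6 9)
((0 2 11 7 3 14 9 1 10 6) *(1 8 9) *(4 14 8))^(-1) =((0 2 11 7 3 8 9 4 14 1 10 6))^(-1) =(0 6 10 1 14 4 9 8 3 7 11 2)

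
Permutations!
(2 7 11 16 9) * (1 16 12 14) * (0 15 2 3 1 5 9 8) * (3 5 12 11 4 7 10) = (0 15 2 10 3 1 16 8)(4 7)(5 9)(12 14) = [15, 16, 10, 1, 7, 9, 6, 4, 0, 5, 3, 11, 14, 13, 12, 2, 8]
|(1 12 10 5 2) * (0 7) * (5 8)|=6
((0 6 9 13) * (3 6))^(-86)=((0 3 6 9 13))^(-86)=(0 13 9 6 3)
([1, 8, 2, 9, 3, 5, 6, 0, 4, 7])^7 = (9)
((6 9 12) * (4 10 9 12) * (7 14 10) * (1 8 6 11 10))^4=(1 11 7 6 9)(4 8 10 14 12)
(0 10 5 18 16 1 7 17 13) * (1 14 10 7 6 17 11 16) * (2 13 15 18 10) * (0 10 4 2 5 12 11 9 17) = [7, 6, 13, 3, 2, 4, 0, 9, 8, 17, 12, 16, 11, 10, 5, 18, 14, 15, 1] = (0 7 9 17 15 18 1 6)(2 13 10 12 11 16 14 5 4)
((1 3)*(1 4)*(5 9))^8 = ((1 3 4)(5 9))^8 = (9)(1 4 3)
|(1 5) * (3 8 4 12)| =4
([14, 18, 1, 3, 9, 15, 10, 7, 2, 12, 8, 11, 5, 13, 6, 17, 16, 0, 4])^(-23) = (0 2 12 14 1 5 6 18 15 10 4 17 8 9)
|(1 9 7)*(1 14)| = 4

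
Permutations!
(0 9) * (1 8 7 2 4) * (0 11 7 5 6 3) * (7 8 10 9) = (0 7 2 4 1 10 9 11 8 5 6 3) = [7, 10, 4, 0, 1, 6, 3, 2, 5, 11, 9, 8]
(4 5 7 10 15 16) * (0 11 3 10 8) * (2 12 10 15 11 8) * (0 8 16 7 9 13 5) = [16, 1, 12, 15, 0, 9, 6, 2, 8, 13, 11, 3, 10, 5, 14, 7, 4] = (0 16 4)(2 12 10 11 3 15 7)(5 9 13)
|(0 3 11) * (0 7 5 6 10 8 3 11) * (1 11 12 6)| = 12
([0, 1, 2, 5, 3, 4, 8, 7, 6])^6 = (8)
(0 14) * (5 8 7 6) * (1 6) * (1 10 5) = (0 14)(1 6)(5 8 7 10) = [14, 6, 2, 3, 4, 8, 1, 10, 7, 9, 5, 11, 12, 13, 0]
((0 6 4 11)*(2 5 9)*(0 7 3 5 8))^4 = ((0 6 4 11 7 3 5 9 2 8))^4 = (0 7 2 4 5)(3 8 11 9 6)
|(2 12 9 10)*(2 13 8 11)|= 7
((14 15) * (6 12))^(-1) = (6 12)(14 15)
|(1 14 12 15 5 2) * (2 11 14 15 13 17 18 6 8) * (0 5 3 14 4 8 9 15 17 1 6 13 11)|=|(0 5)(1 17 18 13)(2 6 9 15 3 14 12 11 4 8)|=20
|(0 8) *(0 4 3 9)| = 5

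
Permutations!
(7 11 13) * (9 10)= (7 11 13)(9 10)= [0, 1, 2, 3, 4, 5, 6, 11, 8, 10, 9, 13, 12, 7]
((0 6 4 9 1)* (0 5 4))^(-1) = ((0 6)(1 5 4 9))^(-1) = (0 6)(1 9 4 5)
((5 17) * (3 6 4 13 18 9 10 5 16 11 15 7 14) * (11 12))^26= (3 11 5 13 14 12 10 4 7 16 9 6 15 17 18)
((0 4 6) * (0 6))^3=(6)(0 4)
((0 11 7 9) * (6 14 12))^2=((0 11 7 9)(6 14 12))^2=(0 7)(6 12 14)(9 11)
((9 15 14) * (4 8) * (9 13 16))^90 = ((4 8)(9 15 14 13 16))^90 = (16)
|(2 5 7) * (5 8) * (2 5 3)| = |(2 8 3)(5 7)| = 6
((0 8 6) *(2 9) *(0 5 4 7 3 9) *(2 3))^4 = (9)(0 4 8 7 6 2 5)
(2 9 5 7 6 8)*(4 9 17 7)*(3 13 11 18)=(2 17 7 6 8)(3 13 11 18)(4 9 5)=[0, 1, 17, 13, 9, 4, 8, 6, 2, 5, 10, 18, 12, 11, 14, 15, 16, 7, 3]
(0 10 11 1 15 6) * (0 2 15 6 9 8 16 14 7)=(0 10 11 1 6 2 15 9 8 16 14 7)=[10, 6, 15, 3, 4, 5, 2, 0, 16, 8, 11, 1, 12, 13, 7, 9, 14]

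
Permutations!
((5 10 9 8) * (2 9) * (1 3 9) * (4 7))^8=(1 3 9 8 5 10 2)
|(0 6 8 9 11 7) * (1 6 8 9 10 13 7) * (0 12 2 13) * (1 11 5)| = 12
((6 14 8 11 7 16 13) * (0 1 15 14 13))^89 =(0 1 15 14 8 11 7 16)(6 13)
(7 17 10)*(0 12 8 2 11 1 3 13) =(0 12 8 2 11 1 3 13)(7 17 10) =[12, 3, 11, 13, 4, 5, 6, 17, 2, 9, 7, 1, 8, 0, 14, 15, 16, 10]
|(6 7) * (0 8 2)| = 6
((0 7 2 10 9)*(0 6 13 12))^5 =(0 6 2 12 9 7 13 10)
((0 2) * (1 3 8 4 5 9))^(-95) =((0 2)(1 3 8 4 5 9))^(-95) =(0 2)(1 3 8 4 5 9)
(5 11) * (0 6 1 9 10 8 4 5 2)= (0 6 1 9 10 8 4 5 11 2)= [6, 9, 0, 3, 5, 11, 1, 7, 4, 10, 8, 2]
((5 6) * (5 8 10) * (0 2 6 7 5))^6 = ((0 2 6 8 10)(5 7))^6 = (0 2 6 8 10)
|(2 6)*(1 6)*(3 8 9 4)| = 12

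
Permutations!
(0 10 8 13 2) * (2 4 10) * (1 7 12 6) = [2, 7, 0, 3, 10, 5, 1, 12, 13, 9, 8, 11, 6, 4] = (0 2)(1 7 12 6)(4 10 8 13)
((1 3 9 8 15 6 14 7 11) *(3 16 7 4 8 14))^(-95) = (1 16 7 11)(3 4 6 14 15 9 8)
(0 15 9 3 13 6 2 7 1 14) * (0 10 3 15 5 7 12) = [5, 14, 12, 13, 4, 7, 2, 1, 8, 15, 3, 11, 0, 6, 10, 9] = (0 5 7 1 14 10 3 13 6 2 12)(9 15)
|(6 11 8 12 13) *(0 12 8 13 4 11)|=|(0 12 4 11 13 6)|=6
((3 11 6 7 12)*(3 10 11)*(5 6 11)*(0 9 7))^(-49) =((0 9 7 12 10 5 6))^(-49) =(12)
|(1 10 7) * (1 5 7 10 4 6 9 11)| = 10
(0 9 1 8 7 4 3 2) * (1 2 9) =(0 1 8 7 4 3 9 2) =[1, 8, 0, 9, 3, 5, 6, 4, 7, 2]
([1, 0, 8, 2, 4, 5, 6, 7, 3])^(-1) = (0 1)(2 3 8)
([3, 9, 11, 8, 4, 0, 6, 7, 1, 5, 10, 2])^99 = (0 1)(2 11)(3 9)(5 8)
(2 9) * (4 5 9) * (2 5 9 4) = (4 9 5) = [0, 1, 2, 3, 9, 4, 6, 7, 8, 5]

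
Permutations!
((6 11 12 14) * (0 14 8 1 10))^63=(0 10 1 8 12 11 6 14)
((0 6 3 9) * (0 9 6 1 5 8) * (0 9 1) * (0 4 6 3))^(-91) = ((0 4 6)(1 5 8 9))^(-91) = (0 6 4)(1 5 8 9)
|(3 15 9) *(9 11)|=|(3 15 11 9)|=4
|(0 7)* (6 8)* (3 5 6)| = 4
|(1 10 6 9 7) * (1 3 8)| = |(1 10 6 9 7 3 8)| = 7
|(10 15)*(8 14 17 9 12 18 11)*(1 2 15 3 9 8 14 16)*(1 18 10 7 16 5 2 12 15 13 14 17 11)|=|(1 12 10 3 9 15 7 16 18)(2 13 14 11 17 8 5)|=63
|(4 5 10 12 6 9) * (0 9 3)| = |(0 9 4 5 10 12 6 3)| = 8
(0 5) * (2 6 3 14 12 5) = [2, 1, 6, 14, 4, 0, 3, 7, 8, 9, 10, 11, 5, 13, 12] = (0 2 6 3 14 12 5)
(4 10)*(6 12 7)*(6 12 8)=(4 10)(6 8)(7 12)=[0, 1, 2, 3, 10, 5, 8, 12, 6, 9, 4, 11, 7]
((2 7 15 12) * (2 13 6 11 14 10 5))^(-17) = (2 12 11 5 15 6 10 7 13 14)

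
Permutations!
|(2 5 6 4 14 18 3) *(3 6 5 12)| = |(2 12 3)(4 14 18 6)| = 12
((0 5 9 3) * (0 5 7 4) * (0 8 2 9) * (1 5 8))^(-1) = (0 5 1 4 7)(2 8 3 9) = ((0 7 4 1 5)(2 9 3 8))^(-1)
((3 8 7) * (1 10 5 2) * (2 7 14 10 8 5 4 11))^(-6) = ((1 8 14 10 4 11 2)(3 5 7))^(-6) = (1 8 14 10 4 11 2)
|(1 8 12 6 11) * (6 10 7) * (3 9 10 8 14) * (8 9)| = 10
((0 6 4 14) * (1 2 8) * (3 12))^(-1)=(0 14 4 6)(1 8 2)(3 12)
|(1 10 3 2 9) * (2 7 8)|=|(1 10 3 7 8 2 9)|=7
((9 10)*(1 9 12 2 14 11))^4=((1 9 10 12 2 14 11))^4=(1 2 9 14 10 11 12)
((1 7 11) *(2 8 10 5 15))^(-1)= ((1 7 11)(2 8 10 5 15))^(-1)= (1 11 7)(2 15 5 10 8)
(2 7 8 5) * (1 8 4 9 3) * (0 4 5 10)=(0 4 9 3 1 8 10)(2 7 5)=[4, 8, 7, 1, 9, 2, 6, 5, 10, 3, 0]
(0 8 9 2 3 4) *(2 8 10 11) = (0 10 11 2 3 4)(8 9) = [10, 1, 3, 4, 0, 5, 6, 7, 9, 8, 11, 2]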